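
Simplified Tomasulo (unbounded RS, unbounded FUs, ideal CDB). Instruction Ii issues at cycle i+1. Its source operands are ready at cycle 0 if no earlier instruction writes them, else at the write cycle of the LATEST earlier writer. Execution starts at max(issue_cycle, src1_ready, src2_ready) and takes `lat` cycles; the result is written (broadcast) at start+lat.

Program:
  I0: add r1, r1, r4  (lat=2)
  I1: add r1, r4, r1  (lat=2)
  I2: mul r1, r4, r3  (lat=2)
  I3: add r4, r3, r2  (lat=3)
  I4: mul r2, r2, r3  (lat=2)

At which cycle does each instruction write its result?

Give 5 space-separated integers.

Answer: 3 5 5 7 7

Derivation:
I0 add r1: issue@1 deps=(None,None) exec_start@1 write@3
I1 add r1: issue@2 deps=(None,0) exec_start@3 write@5
I2 mul r1: issue@3 deps=(None,None) exec_start@3 write@5
I3 add r4: issue@4 deps=(None,None) exec_start@4 write@7
I4 mul r2: issue@5 deps=(None,None) exec_start@5 write@7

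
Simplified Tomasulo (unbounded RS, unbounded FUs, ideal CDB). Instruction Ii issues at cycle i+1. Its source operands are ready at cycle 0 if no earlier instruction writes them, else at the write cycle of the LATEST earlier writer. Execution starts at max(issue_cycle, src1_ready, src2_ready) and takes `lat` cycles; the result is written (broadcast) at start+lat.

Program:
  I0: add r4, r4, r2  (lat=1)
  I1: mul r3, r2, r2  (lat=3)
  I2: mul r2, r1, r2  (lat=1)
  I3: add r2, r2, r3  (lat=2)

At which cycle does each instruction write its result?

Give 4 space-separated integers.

Answer: 2 5 4 7

Derivation:
I0 add r4: issue@1 deps=(None,None) exec_start@1 write@2
I1 mul r3: issue@2 deps=(None,None) exec_start@2 write@5
I2 mul r2: issue@3 deps=(None,None) exec_start@3 write@4
I3 add r2: issue@4 deps=(2,1) exec_start@5 write@7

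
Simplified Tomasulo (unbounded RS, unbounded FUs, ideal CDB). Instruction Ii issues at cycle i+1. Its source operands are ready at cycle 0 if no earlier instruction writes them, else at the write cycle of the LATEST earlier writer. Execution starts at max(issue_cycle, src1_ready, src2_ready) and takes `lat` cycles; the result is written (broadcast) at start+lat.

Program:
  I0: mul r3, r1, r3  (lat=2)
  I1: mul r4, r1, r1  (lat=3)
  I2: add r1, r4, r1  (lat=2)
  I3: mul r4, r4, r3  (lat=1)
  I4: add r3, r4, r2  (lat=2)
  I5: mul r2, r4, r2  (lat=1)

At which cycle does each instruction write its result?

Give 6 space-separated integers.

Answer: 3 5 7 6 8 7

Derivation:
I0 mul r3: issue@1 deps=(None,None) exec_start@1 write@3
I1 mul r4: issue@2 deps=(None,None) exec_start@2 write@5
I2 add r1: issue@3 deps=(1,None) exec_start@5 write@7
I3 mul r4: issue@4 deps=(1,0) exec_start@5 write@6
I4 add r3: issue@5 deps=(3,None) exec_start@6 write@8
I5 mul r2: issue@6 deps=(3,None) exec_start@6 write@7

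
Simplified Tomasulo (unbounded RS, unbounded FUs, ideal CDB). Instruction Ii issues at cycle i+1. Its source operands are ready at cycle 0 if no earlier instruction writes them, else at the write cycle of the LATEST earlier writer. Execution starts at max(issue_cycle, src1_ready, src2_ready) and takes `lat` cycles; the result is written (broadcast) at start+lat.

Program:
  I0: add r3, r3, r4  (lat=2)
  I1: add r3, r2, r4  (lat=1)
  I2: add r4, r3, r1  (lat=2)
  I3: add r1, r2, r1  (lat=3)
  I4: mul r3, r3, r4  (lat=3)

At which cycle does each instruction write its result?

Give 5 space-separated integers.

Answer: 3 3 5 7 8

Derivation:
I0 add r3: issue@1 deps=(None,None) exec_start@1 write@3
I1 add r3: issue@2 deps=(None,None) exec_start@2 write@3
I2 add r4: issue@3 deps=(1,None) exec_start@3 write@5
I3 add r1: issue@4 deps=(None,None) exec_start@4 write@7
I4 mul r3: issue@5 deps=(1,2) exec_start@5 write@8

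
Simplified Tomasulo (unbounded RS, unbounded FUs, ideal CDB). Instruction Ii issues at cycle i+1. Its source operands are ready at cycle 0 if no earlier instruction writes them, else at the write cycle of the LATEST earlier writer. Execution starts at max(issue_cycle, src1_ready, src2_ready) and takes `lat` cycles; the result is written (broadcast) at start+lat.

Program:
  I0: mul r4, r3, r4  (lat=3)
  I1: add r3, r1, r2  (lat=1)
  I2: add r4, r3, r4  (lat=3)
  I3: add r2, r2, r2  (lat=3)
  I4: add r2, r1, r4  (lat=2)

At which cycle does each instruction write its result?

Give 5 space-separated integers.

Answer: 4 3 7 7 9

Derivation:
I0 mul r4: issue@1 deps=(None,None) exec_start@1 write@4
I1 add r3: issue@2 deps=(None,None) exec_start@2 write@3
I2 add r4: issue@3 deps=(1,0) exec_start@4 write@7
I3 add r2: issue@4 deps=(None,None) exec_start@4 write@7
I4 add r2: issue@5 deps=(None,2) exec_start@7 write@9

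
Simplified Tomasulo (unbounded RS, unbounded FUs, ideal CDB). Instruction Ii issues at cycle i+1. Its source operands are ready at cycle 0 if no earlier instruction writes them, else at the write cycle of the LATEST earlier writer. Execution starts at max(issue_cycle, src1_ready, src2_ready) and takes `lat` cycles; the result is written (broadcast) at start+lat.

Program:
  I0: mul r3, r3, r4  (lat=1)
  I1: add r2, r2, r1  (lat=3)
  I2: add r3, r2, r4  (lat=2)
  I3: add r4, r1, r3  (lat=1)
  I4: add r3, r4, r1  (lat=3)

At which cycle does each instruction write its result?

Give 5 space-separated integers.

Answer: 2 5 7 8 11

Derivation:
I0 mul r3: issue@1 deps=(None,None) exec_start@1 write@2
I1 add r2: issue@2 deps=(None,None) exec_start@2 write@5
I2 add r3: issue@3 deps=(1,None) exec_start@5 write@7
I3 add r4: issue@4 deps=(None,2) exec_start@7 write@8
I4 add r3: issue@5 deps=(3,None) exec_start@8 write@11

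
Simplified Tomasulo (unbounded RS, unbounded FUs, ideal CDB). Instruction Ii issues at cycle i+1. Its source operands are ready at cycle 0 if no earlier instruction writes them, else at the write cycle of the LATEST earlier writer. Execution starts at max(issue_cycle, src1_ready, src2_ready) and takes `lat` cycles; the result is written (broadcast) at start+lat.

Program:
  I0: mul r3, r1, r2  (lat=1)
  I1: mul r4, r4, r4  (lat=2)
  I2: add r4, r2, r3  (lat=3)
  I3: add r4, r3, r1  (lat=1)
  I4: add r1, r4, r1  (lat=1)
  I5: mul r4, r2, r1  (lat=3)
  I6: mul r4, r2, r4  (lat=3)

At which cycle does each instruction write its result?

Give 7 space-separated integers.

Answer: 2 4 6 5 6 9 12

Derivation:
I0 mul r3: issue@1 deps=(None,None) exec_start@1 write@2
I1 mul r4: issue@2 deps=(None,None) exec_start@2 write@4
I2 add r4: issue@3 deps=(None,0) exec_start@3 write@6
I3 add r4: issue@4 deps=(0,None) exec_start@4 write@5
I4 add r1: issue@5 deps=(3,None) exec_start@5 write@6
I5 mul r4: issue@6 deps=(None,4) exec_start@6 write@9
I6 mul r4: issue@7 deps=(None,5) exec_start@9 write@12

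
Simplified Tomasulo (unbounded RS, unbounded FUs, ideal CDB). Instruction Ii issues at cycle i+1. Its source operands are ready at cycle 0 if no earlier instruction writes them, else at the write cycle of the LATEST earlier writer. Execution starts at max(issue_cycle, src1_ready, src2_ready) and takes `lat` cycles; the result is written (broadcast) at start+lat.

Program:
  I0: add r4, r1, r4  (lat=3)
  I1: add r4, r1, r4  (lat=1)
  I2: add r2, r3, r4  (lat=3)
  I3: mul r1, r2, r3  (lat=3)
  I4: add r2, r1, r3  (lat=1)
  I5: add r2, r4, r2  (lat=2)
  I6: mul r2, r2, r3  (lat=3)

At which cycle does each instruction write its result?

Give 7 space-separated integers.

Answer: 4 5 8 11 12 14 17

Derivation:
I0 add r4: issue@1 deps=(None,None) exec_start@1 write@4
I1 add r4: issue@2 deps=(None,0) exec_start@4 write@5
I2 add r2: issue@3 deps=(None,1) exec_start@5 write@8
I3 mul r1: issue@4 deps=(2,None) exec_start@8 write@11
I4 add r2: issue@5 deps=(3,None) exec_start@11 write@12
I5 add r2: issue@6 deps=(1,4) exec_start@12 write@14
I6 mul r2: issue@7 deps=(5,None) exec_start@14 write@17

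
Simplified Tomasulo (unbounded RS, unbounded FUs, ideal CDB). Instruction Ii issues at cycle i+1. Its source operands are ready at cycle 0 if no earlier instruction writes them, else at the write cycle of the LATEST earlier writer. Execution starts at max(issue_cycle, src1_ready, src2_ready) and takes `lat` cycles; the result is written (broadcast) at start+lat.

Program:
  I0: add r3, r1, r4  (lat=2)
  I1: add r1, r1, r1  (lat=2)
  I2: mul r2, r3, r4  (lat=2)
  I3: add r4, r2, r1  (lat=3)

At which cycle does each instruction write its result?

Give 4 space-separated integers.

Answer: 3 4 5 8

Derivation:
I0 add r3: issue@1 deps=(None,None) exec_start@1 write@3
I1 add r1: issue@2 deps=(None,None) exec_start@2 write@4
I2 mul r2: issue@3 deps=(0,None) exec_start@3 write@5
I3 add r4: issue@4 deps=(2,1) exec_start@5 write@8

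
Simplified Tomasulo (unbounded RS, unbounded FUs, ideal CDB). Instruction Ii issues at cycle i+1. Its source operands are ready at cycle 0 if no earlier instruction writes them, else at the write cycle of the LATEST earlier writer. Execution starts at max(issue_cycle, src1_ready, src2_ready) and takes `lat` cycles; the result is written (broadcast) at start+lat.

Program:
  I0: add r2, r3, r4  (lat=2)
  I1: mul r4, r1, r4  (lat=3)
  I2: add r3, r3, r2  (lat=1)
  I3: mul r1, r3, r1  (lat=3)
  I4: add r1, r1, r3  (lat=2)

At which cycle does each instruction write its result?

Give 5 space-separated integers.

Answer: 3 5 4 7 9

Derivation:
I0 add r2: issue@1 deps=(None,None) exec_start@1 write@3
I1 mul r4: issue@2 deps=(None,None) exec_start@2 write@5
I2 add r3: issue@3 deps=(None,0) exec_start@3 write@4
I3 mul r1: issue@4 deps=(2,None) exec_start@4 write@7
I4 add r1: issue@5 deps=(3,2) exec_start@7 write@9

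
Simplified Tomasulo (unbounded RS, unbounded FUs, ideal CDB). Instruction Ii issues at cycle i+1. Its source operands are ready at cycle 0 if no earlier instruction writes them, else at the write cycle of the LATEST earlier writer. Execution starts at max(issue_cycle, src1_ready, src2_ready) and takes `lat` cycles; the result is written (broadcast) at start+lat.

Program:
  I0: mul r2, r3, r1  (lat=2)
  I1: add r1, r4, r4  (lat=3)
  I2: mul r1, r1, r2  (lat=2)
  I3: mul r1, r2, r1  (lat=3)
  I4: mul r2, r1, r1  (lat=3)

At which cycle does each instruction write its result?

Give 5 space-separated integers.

Answer: 3 5 7 10 13

Derivation:
I0 mul r2: issue@1 deps=(None,None) exec_start@1 write@3
I1 add r1: issue@2 deps=(None,None) exec_start@2 write@5
I2 mul r1: issue@3 deps=(1,0) exec_start@5 write@7
I3 mul r1: issue@4 deps=(0,2) exec_start@7 write@10
I4 mul r2: issue@5 deps=(3,3) exec_start@10 write@13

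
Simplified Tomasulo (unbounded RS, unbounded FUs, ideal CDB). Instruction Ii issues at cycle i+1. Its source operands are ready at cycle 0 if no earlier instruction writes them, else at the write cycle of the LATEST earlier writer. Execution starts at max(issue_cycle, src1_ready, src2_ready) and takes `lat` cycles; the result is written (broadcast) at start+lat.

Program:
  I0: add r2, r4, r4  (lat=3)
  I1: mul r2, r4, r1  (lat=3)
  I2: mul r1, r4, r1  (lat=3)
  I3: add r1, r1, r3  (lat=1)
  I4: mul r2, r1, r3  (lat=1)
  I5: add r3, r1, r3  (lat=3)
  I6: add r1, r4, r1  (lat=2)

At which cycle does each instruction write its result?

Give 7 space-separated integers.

I0 add r2: issue@1 deps=(None,None) exec_start@1 write@4
I1 mul r2: issue@2 deps=(None,None) exec_start@2 write@5
I2 mul r1: issue@3 deps=(None,None) exec_start@3 write@6
I3 add r1: issue@4 deps=(2,None) exec_start@6 write@7
I4 mul r2: issue@5 deps=(3,None) exec_start@7 write@8
I5 add r3: issue@6 deps=(3,None) exec_start@7 write@10
I6 add r1: issue@7 deps=(None,3) exec_start@7 write@9

Answer: 4 5 6 7 8 10 9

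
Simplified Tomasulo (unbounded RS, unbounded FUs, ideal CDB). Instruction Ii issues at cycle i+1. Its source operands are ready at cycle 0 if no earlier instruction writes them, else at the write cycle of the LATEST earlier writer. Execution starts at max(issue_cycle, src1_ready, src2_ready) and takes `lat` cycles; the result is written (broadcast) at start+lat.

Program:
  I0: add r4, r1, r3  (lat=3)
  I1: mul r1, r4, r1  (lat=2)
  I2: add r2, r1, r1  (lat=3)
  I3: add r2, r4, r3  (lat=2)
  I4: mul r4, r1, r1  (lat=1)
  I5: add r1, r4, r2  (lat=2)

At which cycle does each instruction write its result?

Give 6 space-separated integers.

I0 add r4: issue@1 deps=(None,None) exec_start@1 write@4
I1 mul r1: issue@2 deps=(0,None) exec_start@4 write@6
I2 add r2: issue@3 deps=(1,1) exec_start@6 write@9
I3 add r2: issue@4 deps=(0,None) exec_start@4 write@6
I4 mul r4: issue@5 deps=(1,1) exec_start@6 write@7
I5 add r1: issue@6 deps=(4,3) exec_start@7 write@9

Answer: 4 6 9 6 7 9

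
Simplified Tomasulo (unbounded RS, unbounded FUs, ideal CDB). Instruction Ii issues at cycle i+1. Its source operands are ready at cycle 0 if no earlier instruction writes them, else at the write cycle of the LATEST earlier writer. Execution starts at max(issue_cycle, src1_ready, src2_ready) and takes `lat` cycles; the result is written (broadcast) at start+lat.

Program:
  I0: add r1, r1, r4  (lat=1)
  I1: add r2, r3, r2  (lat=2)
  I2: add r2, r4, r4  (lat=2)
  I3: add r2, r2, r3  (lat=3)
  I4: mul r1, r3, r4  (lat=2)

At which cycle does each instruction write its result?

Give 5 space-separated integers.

I0 add r1: issue@1 deps=(None,None) exec_start@1 write@2
I1 add r2: issue@2 deps=(None,None) exec_start@2 write@4
I2 add r2: issue@3 deps=(None,None) exec_start@3 write@5
I3 add r2: issue@4 deps=(2,None) exec_start@5 write@8
I4 mul r1: issue@5 deps=(None,None) exec_start@5 write@7

Answer: 2 4 5 8 7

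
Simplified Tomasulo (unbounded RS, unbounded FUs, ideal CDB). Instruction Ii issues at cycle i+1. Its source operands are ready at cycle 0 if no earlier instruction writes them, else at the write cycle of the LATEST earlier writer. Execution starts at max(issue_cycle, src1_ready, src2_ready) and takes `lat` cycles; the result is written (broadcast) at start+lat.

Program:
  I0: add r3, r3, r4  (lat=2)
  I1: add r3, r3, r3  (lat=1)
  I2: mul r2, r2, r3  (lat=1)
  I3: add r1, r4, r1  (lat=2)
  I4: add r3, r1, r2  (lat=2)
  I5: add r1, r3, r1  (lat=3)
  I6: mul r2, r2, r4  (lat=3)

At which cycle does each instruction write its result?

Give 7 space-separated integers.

Answer: 3 4 5 6 8 11 10

Derivation:
I0 add r3: issue@1 deps=(None,None) exec_start@1 write@3
I1 add r3: issue@2 deps=(0,0) exec_start@3 write@4
I2 mul r2: issue@3 deps=(None,1) exec_start@4 write@5
I3 add r1: issue@4 deps=(None,None) exec_start@4 write@6
I4 add r3: issue@5 deps=(3,2) exec_start@6 write@8
I5 add r1: issue@6 deps=(4,3) exec_start@8 write@11
I6 mul r2: issue@7 deps=(2,None) exec_start@7 write@10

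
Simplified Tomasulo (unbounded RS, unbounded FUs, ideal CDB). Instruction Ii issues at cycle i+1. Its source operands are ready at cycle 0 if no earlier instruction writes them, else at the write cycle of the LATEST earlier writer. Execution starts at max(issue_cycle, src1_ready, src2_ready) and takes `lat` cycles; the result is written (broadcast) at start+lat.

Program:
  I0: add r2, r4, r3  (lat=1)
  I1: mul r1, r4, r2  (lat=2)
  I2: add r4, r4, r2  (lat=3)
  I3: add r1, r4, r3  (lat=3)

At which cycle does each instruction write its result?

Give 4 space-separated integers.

I0 add r2: issue@1 deps=(None,None) exec_start@1 write@2
I1 mul r1: issue@2 deps=(None,0) exec_start@2 write@4
I2 add r4: issue@3 deps=(None,0) exec_start@3 write@6
I3 add r1: issue@4 deps=(2,None) exec_start@6 write@9

Answer: 2 4 6 9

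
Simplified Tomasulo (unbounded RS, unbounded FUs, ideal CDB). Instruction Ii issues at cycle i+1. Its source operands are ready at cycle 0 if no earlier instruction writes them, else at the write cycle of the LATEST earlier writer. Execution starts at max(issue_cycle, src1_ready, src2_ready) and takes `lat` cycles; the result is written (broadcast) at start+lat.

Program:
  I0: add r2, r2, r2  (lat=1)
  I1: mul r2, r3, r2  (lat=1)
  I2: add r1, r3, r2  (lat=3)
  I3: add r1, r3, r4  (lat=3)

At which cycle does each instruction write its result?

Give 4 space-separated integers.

Answer: 2 3 6 7

Derivation:
I0 add r2: issue@1 deps=(None,None) exec_start@1 write@2
I1 mul r2: issue@2 deps=(None,0) exec_start@2 write@3
I2 add r1: issue@3 deps=(None,1) exec_start@3 write@6
I3 add r1: issue@4 deps=(None,None) exec_start@4 write@7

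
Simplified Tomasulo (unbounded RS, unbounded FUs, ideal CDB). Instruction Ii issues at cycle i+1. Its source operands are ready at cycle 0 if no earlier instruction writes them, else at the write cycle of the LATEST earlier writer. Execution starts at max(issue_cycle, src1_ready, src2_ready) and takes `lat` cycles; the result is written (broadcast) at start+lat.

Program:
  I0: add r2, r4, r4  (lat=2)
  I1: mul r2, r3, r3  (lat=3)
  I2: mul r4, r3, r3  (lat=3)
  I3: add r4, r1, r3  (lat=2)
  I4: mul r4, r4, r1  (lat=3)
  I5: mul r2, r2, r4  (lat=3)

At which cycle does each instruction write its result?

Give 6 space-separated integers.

Answer: 3 5 6 6 9 12

Derivation:
I0 add r2: issue@1 deps=(None,None) exec_start@1 write@3
I1 mul r2: issue@2 deps=(None,None) exec_start@2 write@5
I2 mul r4: issue@3 deps=(None,None) exec_start@3 write@6
I3 add r4: issue@4 deps=(None,None) exec_start@4 write@6
I4 mul r4: issue@5 deps=(3,None) exec_start@6 write@9
I5 mul r2: issue@6 deps=(1,4) exec_start@9 write@12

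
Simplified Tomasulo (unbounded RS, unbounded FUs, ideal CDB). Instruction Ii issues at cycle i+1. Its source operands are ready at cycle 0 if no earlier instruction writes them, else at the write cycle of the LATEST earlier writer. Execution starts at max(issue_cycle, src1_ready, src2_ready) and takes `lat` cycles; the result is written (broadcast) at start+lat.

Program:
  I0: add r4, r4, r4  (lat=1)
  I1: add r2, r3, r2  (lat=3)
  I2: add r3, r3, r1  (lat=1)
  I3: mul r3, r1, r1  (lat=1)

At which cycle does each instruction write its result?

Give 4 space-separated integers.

I0 add r4: issue@1 deps=(None,None) exec_start@1 write@2
I1 add r2: issue@2 deps=(None,None) exec_start@2 write@5
I2 add r3: issue@3 deps=(None,None) exec_start@3 write@4
I3 mul r3: issue@4 deps=(None,None) exec_start@4 write@5

Answer: 2 5 4 5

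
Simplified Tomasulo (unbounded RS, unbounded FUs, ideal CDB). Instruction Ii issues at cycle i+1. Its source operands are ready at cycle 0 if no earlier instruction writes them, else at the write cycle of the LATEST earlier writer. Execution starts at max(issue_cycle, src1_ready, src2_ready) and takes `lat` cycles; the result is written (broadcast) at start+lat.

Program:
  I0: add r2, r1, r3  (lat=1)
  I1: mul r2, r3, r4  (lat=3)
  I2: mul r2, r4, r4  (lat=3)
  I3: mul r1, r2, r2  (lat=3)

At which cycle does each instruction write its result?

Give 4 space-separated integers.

I0 add r2: issue@1 deps=(None,None) exec_start@1 write@2
I1 mul r2: issue@2 deps=(None,None) exec_start@2 write@5
I2 mul r2: issue@3 deps=(None,None) exec_start@3 write@6
I3 mul r1: issue@4 deps=(2,2) exec_start@6 write@9

Answer: 2 5 6 9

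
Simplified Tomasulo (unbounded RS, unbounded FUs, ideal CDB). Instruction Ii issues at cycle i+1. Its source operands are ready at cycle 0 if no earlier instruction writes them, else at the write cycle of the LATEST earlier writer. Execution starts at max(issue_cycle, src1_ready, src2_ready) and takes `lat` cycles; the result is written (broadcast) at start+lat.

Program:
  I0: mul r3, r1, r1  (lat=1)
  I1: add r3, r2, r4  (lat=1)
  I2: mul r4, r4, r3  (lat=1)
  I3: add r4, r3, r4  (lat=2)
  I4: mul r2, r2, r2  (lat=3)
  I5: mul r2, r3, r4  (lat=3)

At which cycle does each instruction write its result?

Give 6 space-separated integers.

Answer: 2 3 4 6 8 9

Derivation:
I0 mul r3: issue@1 deps=(None,None) exec_start@1 write@2
I1 add r3: issue@2 deps=(None,None) exec_start@2 write@3
I2 mul r4: issue@3 deps=(None,1) exec_start@3 write@4
I3 add r4: issue@4 deps=(1,2) exec_start@4 write@6
I4 mul r2: issue@5 deps=(None,None) exec_start@5 write@8
I5 mul r2: issue@6 deps=(1,3) exec_start@6 write@9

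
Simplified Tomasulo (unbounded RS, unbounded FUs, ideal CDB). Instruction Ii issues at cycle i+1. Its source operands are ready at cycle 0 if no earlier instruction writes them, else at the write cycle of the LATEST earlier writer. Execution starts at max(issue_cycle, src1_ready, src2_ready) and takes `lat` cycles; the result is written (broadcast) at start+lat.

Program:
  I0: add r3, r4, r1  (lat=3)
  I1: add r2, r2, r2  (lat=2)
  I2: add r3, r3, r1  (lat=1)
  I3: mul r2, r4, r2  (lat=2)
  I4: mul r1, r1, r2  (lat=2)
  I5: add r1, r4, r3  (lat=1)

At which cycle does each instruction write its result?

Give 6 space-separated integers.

I0 add r3: issue@1 deps=(None,None) exec_start@1 write@4
I1 add r2: issue@2 deps=(None,None) exec_start@2 write@4
I2 add r3: issue@3 deps=(0,None) exec_start@4 write@5
I3 mul r2: issue@4 deps=(None,1) exec_start@4 write@6
I4 mul r1: issue@5 deps=(None,3) exec_start@6 write@8
I5 add r1: issue@6 deps=(None,2) exec_start@6 write@7

Answer: 4 4 5 6 8 7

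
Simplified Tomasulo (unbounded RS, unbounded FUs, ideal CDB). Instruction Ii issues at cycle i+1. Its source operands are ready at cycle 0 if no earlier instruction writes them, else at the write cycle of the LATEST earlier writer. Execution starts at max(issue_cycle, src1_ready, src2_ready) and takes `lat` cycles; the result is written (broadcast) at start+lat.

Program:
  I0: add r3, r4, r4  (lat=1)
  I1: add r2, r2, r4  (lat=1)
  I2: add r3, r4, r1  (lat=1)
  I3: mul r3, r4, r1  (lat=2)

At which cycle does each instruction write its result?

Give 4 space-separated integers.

Answer: 2 3 4 6

Derivation:
I0 add r3: issue@1 deps=(None,None) exec_start@1 write@2
I1 add r2: issue@2 deps=(None,None) exec_start@2 write@3
I2 add r3: issue@3 deps=(None,None) exec_start@3 write@4
I3 mul r3: issue@4 deps=(None,None) exec_start@4 write@6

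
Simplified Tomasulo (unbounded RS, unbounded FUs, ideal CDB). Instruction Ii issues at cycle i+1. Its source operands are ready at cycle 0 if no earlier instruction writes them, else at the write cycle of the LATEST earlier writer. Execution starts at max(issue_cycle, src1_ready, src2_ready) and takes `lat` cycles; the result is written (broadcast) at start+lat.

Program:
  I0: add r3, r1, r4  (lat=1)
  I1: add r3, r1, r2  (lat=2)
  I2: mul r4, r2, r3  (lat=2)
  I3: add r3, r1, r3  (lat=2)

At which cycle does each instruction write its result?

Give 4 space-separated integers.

Answer: 2 4 6 6

Derivation:
I0 add r3: issue@1 deps=(None,None) exec_start@1 write@2
I1 add r3: issue@2 deps=(None,None) exec_start@2 write@4
I2 mul r4: issue@3 deps=(None,1) exec_start@4 write@6
I3 add r3: issue@4 deps=(None,1) exec_start@4 write@6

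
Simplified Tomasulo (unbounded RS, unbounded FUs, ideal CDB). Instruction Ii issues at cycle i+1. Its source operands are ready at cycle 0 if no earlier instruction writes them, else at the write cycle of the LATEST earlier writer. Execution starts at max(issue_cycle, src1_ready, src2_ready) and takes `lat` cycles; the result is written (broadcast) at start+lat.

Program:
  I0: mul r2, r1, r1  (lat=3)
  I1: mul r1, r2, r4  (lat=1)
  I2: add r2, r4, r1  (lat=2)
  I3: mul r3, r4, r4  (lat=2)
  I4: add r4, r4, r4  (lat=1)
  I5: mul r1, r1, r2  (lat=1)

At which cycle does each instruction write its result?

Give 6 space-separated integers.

I0 mul r2: issue@1 deps=(None,None) exec_start@1 write@4
I1 mul r1: issue@2 deps=(0,None) exec_start@4 write@5
I2 add r2: issue@3 deps=(None,1) exec_start@5 write@7
I3 mul r3: issue@4 deps=(None,None) exec_start@4 write@6
I4 add r4: issue@5 deps=(None,None) exec_start@5 write@6
I5 mul r1: issue@6 deps=(1,2) exec_start@7 write@8

Answer: 4 5 7 6 6 8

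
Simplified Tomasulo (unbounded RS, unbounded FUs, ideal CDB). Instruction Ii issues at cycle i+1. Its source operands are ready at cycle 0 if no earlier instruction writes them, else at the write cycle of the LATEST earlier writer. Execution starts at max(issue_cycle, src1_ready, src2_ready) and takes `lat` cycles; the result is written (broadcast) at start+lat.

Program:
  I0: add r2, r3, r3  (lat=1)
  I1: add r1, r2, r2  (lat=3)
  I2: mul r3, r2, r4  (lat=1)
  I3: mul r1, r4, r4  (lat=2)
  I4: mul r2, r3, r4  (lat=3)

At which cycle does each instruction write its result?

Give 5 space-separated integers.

Answer: 2 5 4 6 8

Derivation:
I0 add r2: issue@1 deps=(None,None) exec_start@1 write@2
I1 add r1: issue@2 deps=(0,0) exec_start@2 write@5
I2 mul r3: issue@3 deps=(0,None) exec_start@3 write@4
I3 mul r1: issue@4 deps=(None,None) exec_start@4 write@6
I4 mul r2: issue@5 deps=(2,None) exec_start@5 write@8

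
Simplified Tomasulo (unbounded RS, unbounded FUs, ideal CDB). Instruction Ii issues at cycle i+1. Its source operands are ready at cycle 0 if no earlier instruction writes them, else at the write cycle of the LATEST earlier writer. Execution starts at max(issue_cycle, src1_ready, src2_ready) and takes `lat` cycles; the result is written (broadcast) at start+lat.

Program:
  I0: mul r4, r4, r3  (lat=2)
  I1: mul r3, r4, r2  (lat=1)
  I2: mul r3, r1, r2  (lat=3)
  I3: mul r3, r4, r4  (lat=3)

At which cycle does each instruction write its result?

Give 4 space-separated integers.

I0 mul r4: issue@1 deps=(None,None) exec_start@1 write@3
I1 mul r3: issue@2 deps=(0,None) exec_start@3 write@4
I2 mul r3: issue@3 deps=(None,None) exec_start@3 write@6
I3 mul r3: issue@4 deps=(0,0) exec_start@4 write@7

Answer: 3 4 6 7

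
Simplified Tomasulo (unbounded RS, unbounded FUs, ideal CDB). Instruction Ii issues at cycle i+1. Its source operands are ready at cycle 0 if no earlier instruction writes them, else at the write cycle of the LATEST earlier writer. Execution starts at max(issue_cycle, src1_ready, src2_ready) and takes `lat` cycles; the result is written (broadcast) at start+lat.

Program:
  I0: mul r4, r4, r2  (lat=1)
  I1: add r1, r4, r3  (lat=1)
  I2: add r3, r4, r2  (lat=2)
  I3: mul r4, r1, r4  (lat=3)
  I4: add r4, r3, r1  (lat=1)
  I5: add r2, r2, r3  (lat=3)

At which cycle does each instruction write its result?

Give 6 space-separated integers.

I0 mul r4: issue@1 deps=(None,None) exec_start@1 write@2
I1 add r1: issue@2 deps=(0,None) exec_start@2 write@3
I2 add r3: issue@3 deps=(0,None) exec_start@3 write@5
I3 mul r4: issue@4 deps=(1,0) exec_start@4 write@7
I4 add r4: issue@5 deps=(2,1) exec_start@5 write@6
I5 add r2: issue@6 deps=(None,2) exec_start@6 write@9

Answer: 2 3 5 7 6 9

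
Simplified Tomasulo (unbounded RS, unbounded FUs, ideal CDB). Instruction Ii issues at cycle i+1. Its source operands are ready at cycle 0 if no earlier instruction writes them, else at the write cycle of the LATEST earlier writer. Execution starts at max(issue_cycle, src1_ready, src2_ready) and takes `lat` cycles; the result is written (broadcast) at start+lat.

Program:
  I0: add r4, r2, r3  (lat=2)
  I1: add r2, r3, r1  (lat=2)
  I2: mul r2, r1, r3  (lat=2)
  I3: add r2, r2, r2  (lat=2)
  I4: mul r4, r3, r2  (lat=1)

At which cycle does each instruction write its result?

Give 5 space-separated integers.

I0 add r4: issue@1 deps=(None,None) exec_start@1 write@3
I1 add r2: issue@2 deps=(None,None) exec_start@2 write@4
I2 mul r2: issue@3 deps=(None,None) exec_start@3 write@5
I3 add r2: issue@4 deps=(2,2) exec_start@5 write@7
I4 mul r4: issue@5 deps=(None,3) exec_start@7 write@8

Answer: 3 4 5 7 8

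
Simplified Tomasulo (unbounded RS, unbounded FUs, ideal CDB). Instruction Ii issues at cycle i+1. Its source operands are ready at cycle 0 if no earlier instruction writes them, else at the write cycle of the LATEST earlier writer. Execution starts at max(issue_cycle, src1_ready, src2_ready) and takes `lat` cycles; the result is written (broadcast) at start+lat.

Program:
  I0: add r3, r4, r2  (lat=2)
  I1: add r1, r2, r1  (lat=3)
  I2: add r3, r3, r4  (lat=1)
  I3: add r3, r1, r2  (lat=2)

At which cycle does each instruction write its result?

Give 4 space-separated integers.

I0 add r3: issue@1 deps=(None,None) exec_start@1 write@3
I1 add r1: issue@2 deps=(None,None) exec_start@2 write@5
I2 add r3: issue@3 deps=(0,None) exec_start@3 write@4
I3 add r3: issue@4 deps=(1,None) exec_start@5 write@7

Answer: 3 5 4 7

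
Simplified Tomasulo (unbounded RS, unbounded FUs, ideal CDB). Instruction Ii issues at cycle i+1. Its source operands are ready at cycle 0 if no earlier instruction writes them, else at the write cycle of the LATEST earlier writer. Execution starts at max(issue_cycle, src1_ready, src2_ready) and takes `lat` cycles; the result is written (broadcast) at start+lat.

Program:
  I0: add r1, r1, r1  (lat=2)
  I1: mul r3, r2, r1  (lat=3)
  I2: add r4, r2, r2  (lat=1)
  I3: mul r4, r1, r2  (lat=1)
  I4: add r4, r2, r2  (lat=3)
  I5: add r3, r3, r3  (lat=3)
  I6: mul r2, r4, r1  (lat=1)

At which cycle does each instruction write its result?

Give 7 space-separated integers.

I0 add r1: issue@1 deps=(None,None) exec_start@1 write@3
I1 mul r3: issue@2 deps=(None,0) exec_start@3 write@6
I2 add r4: issue@3 deps=(None,None) exec_start@3 write@4
I3 mul r4: issue@4 deps=(0,None) exec_start@4 write@5
I4 add r4: issue@5 deps=(None,None) exec_start@5 write@8
I5 add r3: issue@6 deps=(1,1) exec_start@6 write@9
I6 mul r2: issue@7 deps=(4,0) exec_start@8 write@9

Answer: 3 6 4 5 8 9 9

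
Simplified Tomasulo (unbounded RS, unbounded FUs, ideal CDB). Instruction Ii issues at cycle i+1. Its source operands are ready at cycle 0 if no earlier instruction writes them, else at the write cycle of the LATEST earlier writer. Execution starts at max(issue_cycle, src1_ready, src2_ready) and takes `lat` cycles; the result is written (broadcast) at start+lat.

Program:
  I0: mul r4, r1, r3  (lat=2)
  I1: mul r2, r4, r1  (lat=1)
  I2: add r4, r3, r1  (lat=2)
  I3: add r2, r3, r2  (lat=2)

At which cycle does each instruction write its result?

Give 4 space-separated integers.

I0 mul r4: issue@1 deps=(None,None) exec_start@1 write@3
I1 mul r2: issue@2 deps=(0,None) exec_start@3 write@4
I2 add r4: issue@3 deps=(None,None) exec_start@3 write@5
I3 add r2: issue@4 deps=(None,1) exec_start@4 write@6

Answer: 3 4 5 6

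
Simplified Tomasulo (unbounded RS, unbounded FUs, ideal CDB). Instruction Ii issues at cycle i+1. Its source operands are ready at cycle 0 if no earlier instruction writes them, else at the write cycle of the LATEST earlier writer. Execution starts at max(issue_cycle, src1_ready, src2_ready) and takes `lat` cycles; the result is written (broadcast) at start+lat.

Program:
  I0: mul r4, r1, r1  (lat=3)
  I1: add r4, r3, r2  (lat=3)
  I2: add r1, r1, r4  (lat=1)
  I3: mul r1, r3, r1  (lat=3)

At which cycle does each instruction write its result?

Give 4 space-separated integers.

I0 mul r4: issue@1 deps=(None,None) exec_start@1 write@4
I1 add r4: issue@2 deps=(None,None) exec_start@2 write@5
I2 add r1: issue@3 deps=(None,1) exec_start@5 write@6
I3 mul r1: issue@4 deps=(None,2) exec_start@6 write@9

Answer: 4 5 6 9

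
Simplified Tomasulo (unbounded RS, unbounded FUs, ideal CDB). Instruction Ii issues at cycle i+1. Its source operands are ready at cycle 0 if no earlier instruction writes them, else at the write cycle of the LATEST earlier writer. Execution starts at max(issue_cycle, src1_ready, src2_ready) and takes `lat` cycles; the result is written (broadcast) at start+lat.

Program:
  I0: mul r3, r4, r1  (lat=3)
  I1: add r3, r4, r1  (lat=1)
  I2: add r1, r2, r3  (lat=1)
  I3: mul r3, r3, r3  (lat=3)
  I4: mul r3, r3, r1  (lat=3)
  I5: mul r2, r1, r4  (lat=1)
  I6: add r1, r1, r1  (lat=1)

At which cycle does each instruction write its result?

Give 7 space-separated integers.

Answer: 4 3 4 7 10 7 8

Derivation:
I0 mul r3: issue@1 deps=(None,None) exec_start@1 write@4
I1 add r3: issue@2 deps=(None,None) exec_start@2 write@3
I2 add r1: issue@3 deps=(None,1) exec_start@3 write@4
I3 mul r3: issue@4 deps=(1,1) exec_start@4 write@7
I4 mul r3: issue@5 deps=(3,2) exec_start@7 write@10
I5 mul r2: issue@6 deps=(2,None) exec_start@6 write@7
I6 add r1: issue@7 deps=(2,2) exec_start@7 write@8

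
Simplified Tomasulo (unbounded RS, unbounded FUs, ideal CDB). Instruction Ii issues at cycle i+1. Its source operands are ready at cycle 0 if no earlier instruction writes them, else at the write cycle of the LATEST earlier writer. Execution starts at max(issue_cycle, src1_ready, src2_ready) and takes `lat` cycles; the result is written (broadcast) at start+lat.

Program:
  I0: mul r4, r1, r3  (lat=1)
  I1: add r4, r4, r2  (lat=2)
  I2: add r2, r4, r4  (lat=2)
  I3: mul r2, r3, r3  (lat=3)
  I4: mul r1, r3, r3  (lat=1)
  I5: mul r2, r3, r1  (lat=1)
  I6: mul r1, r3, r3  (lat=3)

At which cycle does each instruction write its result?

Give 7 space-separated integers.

Answer: 2 4 6 7 6 7 10

Derivation:
I0 mul r4: issue@1 deps=(None,None) exec_start@1 write@2
I1 add r4: issue@2 deps=(0,None) exec_start@2 write@4
I2 add r2: issue@3 deps=(1,1) exec_start@4 write@6
I3 mul r2: issue@4 deps=(None,None) exec_start@4 write@7
I4 mul r1: issue@5 deps=(None,None) exec_start@5 write@6
I5 mul r2: issue@6 deps=(None,4) exec_start@6 write@7
I6 mul r1: issue@7 deps=(None,None) exec_start@7 write@10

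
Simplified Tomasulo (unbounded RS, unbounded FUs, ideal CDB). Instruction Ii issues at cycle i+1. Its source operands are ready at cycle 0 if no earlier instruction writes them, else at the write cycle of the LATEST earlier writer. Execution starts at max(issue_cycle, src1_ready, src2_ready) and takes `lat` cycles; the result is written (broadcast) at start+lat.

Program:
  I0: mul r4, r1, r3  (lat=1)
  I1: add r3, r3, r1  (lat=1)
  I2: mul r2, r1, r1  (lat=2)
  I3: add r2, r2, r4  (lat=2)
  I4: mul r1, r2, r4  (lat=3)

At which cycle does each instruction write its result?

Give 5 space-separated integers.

I0 mul r4: issue@1 deps=(None,None) exec_start@1 write@2
I1 add r3: issue@2 deps=(None,None) exec_start@2 write@3
I2 mul r2: issue@3 deps=(None,None) exec_start@3 write@5
I3 add r2: issue@4 deps=(2,0) exec_start@5 write@7
I4 mul r1: issue@5 deps=(3,0) exec_start@7 write@10

Answer: 2 3 5 7 10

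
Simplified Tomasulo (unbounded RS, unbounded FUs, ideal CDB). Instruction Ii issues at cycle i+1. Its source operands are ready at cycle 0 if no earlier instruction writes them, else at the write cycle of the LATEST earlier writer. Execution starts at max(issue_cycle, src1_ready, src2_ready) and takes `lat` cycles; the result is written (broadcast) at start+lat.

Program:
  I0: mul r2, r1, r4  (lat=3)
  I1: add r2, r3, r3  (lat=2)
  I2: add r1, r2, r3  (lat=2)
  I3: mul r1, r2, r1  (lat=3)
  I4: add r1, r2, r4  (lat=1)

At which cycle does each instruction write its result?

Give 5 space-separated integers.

I0 mul r2: issue@1 deps=(None,None) exec_start@1 write@4
I1 add r2: issue@2 deps=(None,None) exec_start@2 write@4
I2 add r1: issue@3 deps=(1,None) exec_start@4 write@6
I3 mul r1: issue@4 deps=(1,2) exec_start@6 write@9
I4 add r1: issue@5 deps=(1,None) exec_start@5 write@6

Answer: 4 4 6 9 6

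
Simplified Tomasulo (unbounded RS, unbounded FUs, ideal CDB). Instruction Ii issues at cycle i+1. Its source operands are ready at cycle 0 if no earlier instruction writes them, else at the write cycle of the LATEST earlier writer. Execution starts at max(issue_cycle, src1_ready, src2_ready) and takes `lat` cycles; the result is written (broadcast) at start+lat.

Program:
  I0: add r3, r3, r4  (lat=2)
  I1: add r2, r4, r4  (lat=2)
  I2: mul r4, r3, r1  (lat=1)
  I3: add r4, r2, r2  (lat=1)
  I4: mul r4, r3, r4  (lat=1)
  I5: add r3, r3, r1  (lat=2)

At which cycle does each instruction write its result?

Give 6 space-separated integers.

I0 add r3: issue@1 deps=(None,None) exec_start@1 write@3
I1 add r2: issue@2 deps=(None,None) exec_start@2 write@4
I2 mul r4: issue@3 deps=(0,None) exec_start@3 write@4
I3 add r4: issue@4 deps=(1,1) exec_start@4 write@5
I4 mul r4: issue@5 deps=(0,3) exec_start@5 write@6
I5 add r3: issue@6 deps=(0,None) exec_start@6 write@8

Answer: 3 4 4 5 6 8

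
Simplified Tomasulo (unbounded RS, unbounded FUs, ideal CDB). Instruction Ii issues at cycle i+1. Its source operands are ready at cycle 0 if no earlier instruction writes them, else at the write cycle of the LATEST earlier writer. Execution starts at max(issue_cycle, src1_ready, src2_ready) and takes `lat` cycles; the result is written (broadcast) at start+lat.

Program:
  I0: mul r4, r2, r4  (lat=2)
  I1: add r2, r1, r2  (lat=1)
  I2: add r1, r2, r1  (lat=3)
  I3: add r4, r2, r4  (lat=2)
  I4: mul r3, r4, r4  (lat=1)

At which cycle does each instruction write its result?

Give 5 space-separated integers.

Answer: 3 3 6 6 7

Derivation:
I0 mul r4: issue@1 deps=(None,None) exec_start@1 write@3
I1 add r2: issue@2 deps=(None,None) exec_start@2 write@3
I2 add r1: issue@3 deps=(1,None) exec_start@3 write@6
I3 add r4: issue@4 deps=(1,0) exec_start@4 write@6
I4 mul r3: issue@5 deps=(3,3) exec_start@6 write@7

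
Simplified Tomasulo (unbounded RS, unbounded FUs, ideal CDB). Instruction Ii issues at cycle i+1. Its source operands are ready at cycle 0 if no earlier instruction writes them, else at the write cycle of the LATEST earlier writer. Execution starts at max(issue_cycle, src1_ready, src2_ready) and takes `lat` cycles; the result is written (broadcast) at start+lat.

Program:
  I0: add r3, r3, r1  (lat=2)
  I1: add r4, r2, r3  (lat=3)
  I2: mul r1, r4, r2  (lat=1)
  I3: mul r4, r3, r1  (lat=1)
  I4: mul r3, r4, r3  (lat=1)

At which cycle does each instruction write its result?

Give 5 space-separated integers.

I0 add r3: issue@1 deps=(None,None) exec_start@1 write@3
I1 add r4: issue@2 deps=(None,0) exec_start@3 write@6
I2 mul r1: issue@3 deps=(1,None) exec_start@6 write@7
I3 mul r4: issue@4 deps=(0,2) exec_start@7 write@8
I4 mul r3: issue@5 deps=(3,0) exec_start@8 write@9

Answer: 3 6 7 8 9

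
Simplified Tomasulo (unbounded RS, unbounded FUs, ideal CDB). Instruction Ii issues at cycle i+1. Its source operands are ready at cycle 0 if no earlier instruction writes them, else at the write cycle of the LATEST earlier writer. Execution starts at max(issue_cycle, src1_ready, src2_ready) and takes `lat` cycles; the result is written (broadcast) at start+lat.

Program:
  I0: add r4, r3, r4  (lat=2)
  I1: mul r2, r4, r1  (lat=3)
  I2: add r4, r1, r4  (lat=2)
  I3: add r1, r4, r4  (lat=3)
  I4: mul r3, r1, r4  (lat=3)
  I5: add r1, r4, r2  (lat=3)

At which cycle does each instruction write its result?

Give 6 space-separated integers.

I0 add r4: issue@1 deps=(None,None) exec_start@1 write@3
I1 mul r2: issue@2 deps=(0,None) exec_start@3 write@6
I2 add r4: issue@3 deps=(None,0) exec_start@3 write@5
I3 add r1: issue@4 deps=(2,2) exec_start@5 write@8
I4 mul r3: issue@5 deps=(3,2) exec_start@8 write@11
I5 add r1: issue@6 deps=(2,1) exec_start@6 write@9

Answer: 3 6 5 8 11 9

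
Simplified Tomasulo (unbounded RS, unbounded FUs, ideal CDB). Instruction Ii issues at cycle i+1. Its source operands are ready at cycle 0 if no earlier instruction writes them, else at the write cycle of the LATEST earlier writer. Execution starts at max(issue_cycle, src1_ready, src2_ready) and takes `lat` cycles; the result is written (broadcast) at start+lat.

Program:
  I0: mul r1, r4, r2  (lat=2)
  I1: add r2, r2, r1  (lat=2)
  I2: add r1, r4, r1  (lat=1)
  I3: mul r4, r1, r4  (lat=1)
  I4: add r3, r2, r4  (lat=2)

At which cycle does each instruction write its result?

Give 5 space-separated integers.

Answer: 3 5 4 5 7

Derivation:
I0 mul r1: issue@1 deps=(None,None) exec_start@1 write@3
I1 add r2: issue@2 deps=(None,0) exec_start@3 write@5
I2 add r1: issue@3 deps=(None,0) exec_start@3 write@4
I3 mul r4: issue@4 deps=(2,None) exec_start@4 write@5
I4 add r3: issue@5 deps=(1,3) exec_start@5 write@7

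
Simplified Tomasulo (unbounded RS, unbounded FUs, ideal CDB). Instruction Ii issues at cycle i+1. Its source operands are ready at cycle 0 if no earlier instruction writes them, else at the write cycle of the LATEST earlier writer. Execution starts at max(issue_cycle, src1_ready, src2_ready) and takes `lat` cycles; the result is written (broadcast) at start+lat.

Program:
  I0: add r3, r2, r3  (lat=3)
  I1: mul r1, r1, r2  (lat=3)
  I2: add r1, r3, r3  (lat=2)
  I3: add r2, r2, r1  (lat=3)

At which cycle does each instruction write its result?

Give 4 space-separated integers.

I0 add r3: issue@1 deps=(None,None) exec_start@1 write@4
I1 mul r1: issue@2 deps=(None,None) exec_start@2 write@5
I2 add r1: issue@3 deps=(0,0) exec_start@4 write@6
I3 add r2: issue@4 deps=(None,2) exec_start@6 write@9

Answer: 4 5 6 9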